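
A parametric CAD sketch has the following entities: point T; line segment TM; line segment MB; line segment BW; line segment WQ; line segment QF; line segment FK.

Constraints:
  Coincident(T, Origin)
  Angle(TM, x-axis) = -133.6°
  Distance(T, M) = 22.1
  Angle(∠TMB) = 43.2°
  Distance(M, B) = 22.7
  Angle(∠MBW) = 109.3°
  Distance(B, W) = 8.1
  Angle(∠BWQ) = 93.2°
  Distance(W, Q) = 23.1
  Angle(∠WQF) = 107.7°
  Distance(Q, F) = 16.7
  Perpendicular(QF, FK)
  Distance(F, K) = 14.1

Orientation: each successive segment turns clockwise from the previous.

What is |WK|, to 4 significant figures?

25.01

T is at the origin; TM runs at -133.6° with length 22.1, so M = (-15.24, -16.00). ∠TMB = 43.2° gives MB at 89.60° from the x-axis; with |MB| = 22.7, B = (-15.08, 6.695). ∠MBW = 109.3° gives BW at 18.90° from the x-axis; with |BW| = 8.1, W = (-7.419, 9.319). ∠BWQ = 93.2° gives WQ at -67.90° from the x-axis; with |WQ| = 23.1, Q = (1.272, -12.08). ∠WQF = 107.7° gives QF at -140.2° from the x-axis; with |QF| = 16.7, F = (-11.56, -22.77). QF is perpendicular to FK, so FK runs at 129.8°; with |FK| = 14.1, K = (-20.58, -11.94). Then |WK| = |K − W| = 25.01.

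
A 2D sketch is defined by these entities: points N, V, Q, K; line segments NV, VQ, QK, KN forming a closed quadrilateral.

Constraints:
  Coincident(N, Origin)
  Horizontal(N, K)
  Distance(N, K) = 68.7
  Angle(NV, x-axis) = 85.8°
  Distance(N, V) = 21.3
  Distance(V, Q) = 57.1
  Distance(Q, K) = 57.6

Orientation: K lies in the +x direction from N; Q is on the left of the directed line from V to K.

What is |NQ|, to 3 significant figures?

72.4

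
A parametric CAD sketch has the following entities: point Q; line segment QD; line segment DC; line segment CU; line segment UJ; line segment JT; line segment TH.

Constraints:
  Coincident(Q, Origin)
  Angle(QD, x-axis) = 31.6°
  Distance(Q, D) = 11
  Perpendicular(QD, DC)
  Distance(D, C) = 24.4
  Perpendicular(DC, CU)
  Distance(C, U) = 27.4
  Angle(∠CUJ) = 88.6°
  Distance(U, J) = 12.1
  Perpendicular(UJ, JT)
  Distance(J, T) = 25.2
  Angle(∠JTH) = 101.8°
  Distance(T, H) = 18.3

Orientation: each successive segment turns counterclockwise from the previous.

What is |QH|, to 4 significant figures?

33.31

Q is at the origin; QD runs at 31.6° with length 11.0, so D = (9.369, 5.764). QD ⟂ DC, so DC runs at 121.6°; with |DC| = 24.4, C = (-3.416, 26.55). DC ⟂ CU, so CU runs at -148.4°; with |CU| = 27.4, U = (-26.75, 12.19). ∠CUJ = 88.6° gives UJ at -57.00° from the x-axis; with |UJ| = 12.1, J = (-20.16, 2.041). UJ is perpendicular to JT, so JT runs at 33.00°; with |JT| = 25.2, T = (0.9711, 15.77). ∠JTH = 101.8° gives TH at 111.2° from the x-axis; with |TH| = 18.3, H = (-5.647, 32.83). Then |QH| = |H − Q| = 33.31.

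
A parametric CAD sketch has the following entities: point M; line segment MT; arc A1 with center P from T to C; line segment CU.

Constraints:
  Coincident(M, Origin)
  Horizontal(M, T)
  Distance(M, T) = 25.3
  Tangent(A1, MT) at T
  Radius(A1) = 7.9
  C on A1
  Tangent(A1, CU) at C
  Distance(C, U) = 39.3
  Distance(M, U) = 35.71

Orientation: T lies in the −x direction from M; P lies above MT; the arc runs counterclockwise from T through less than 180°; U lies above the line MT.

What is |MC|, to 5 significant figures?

19.133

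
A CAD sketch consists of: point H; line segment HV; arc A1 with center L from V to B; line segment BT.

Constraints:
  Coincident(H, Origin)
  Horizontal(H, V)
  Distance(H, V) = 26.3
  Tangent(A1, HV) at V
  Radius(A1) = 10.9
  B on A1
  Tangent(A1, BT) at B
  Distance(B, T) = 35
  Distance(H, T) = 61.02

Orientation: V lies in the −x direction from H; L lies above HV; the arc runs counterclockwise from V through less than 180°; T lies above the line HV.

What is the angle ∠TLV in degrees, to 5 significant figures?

153.77°

Checks: ∠(LV, VH) = 90.00° ✓; |LB| = 10.90 ✓; ∠(LB, BT) = 90.00° ✓; |BT| = 35.00 ✓; |HT| = 61.02 ✓.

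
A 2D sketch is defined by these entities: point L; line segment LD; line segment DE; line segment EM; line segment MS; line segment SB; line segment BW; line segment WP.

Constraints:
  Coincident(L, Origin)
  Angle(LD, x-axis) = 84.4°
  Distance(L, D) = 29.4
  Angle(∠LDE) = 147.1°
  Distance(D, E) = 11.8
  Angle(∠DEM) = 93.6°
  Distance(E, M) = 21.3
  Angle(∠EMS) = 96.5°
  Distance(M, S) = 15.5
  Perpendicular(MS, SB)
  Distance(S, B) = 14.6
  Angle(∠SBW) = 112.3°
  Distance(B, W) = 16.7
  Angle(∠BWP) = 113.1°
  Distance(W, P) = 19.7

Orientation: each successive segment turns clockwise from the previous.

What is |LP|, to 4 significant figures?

50.51

L is at the origin; LD runs at 84.4° with length 29.4, so D = (2.869, 29.26). ∠LDE = 147.1° gives DE at 51.50° from the x-axis; with |DE| = 11.8, E = (10.21, 38.49). ∠DEM = 93.6° gives EM at -34.90° from the x-axis; with |EM| = 21.3, M = (27.68, 26.31). ∠EMS = 96.5° gives MS at -118.4° from the x-axis; with |MS| = 15.5, S = (20.31, 12.67). The perpendicularity gives SB at right angles to MS, so SB runs at 151.6°; with |SB| = 14.6, B = (7.469, 19.62). ∠SBW = 112.3° gives BW at 83.90° from the x-axis; with |BW| = 16.7, W = (9.243, 36.22). ∠BWP = 113.1° gives WP at 17.00° from the x-axis; with |WP| = 19.7, P = (28.08, 41.98). Then |LP| = |P − L| = 50.51.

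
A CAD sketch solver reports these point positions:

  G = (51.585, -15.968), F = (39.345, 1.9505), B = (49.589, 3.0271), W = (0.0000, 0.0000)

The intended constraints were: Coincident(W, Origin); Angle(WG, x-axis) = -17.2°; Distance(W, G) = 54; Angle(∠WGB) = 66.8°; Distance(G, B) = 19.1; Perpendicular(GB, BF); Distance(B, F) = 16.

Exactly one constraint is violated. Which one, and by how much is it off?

Distance(B, F) = 16 — off by 5.70.

W = (0.00, 0.00) ✓; WG at -17.20° ✓; |WG| = 54.00 ✓; ∠WGB = 66.80° ✓; |GB| = 19.10 ✓; ∠(GB, BF) = 90.00° ✓; |BF| = 10.30 ✗.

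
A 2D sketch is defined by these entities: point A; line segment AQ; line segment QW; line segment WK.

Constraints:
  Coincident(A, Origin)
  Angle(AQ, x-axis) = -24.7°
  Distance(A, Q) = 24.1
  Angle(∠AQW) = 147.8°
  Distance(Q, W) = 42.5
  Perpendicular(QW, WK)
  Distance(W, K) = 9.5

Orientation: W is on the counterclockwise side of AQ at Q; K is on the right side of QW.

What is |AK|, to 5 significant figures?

66.744

A is at the origin; AQ runs at -24.7° with length 24.1, so Q = 24.1·(cos -24.7°, sin -24.7°) = (21.895, -10.071). ∠AQW = 147.8°, so QW runs at -24.7° + (180° − 147.8°) = 7.5000° from the x-axis; with |QW| = 42.5, W = Q + 42.5·(cos 7.5000°, sin 7.5000°) = (64.031, -4.5232). The perpendicularity gives WK at right angles to QW; with |WK| = 9.5 on the right of QW, K = W + 9.5·(0.13053, -0.99144) = (65.271, -13.942). Then |AK| = |K − A| = 66.744.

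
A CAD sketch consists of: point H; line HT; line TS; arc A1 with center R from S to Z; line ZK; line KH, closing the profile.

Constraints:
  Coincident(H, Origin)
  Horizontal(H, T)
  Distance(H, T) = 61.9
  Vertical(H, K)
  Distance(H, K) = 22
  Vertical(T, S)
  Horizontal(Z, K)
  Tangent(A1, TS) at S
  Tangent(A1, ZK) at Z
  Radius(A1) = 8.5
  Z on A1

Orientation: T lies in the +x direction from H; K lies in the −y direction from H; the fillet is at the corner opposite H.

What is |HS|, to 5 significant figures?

63.355

The virtual corner opposite H is at (61.900, -22.000). Since A1 is tangent to TS there, RS ⟂ TS and tangency of A1 to ZK means the radius RZ is perpendicular to ZK, with radius 8.5, so the center R sits 8.5 in from both sides at R = (53.400, -13.500). That places the tangent points at S = (61.900, -13.500) on TS and Z = (53.400, -22.000) on ZK. Then |HS| = |S − H| = 63.355.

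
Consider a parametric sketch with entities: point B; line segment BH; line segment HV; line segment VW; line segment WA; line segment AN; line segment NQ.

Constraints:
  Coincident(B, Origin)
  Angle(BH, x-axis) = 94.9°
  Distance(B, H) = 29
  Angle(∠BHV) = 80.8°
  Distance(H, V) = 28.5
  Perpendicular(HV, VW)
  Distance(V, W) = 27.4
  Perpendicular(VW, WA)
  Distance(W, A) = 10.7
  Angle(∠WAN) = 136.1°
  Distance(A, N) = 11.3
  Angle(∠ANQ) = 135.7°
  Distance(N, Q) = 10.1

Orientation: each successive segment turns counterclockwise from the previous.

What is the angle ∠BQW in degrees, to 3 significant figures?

60.7°

B is at the origin; BH runs at 94.9° with length 29.0, so H = (-2.48, 28.9). ∠BHV = 80.8° gives HV at -166° from the x-axis; with |HV| = 28.5, V = (-30.1, 22.0). HV ⟂ VW, so VW runs at -75.9°; with |VW| = 27.4, W = (-23.4, -4.62). VW is perpendicular to WA, so WA runs at 14.1°; with |WA| = 10.7, A = (-13.1, -2.02). ∠WAN = 136.1° gives AN at 58.0° from the x-axis; with |AN| = 11.3, N = (-7.08, 7.57). ∠ANQ = 135.7° gives NQ at 102° from the x-axis; with |NQ| = 10.1, Q = (-9.23, 17.4). Then cos ∠BQW = QB·QW / (|QB||QW|), giving 60.7°.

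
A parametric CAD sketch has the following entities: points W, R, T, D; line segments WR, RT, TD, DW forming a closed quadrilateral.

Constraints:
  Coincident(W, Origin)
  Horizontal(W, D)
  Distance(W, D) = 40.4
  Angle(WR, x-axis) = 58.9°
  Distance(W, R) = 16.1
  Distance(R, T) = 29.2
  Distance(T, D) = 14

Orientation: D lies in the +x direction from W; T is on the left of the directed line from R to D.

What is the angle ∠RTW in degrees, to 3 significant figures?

20.2°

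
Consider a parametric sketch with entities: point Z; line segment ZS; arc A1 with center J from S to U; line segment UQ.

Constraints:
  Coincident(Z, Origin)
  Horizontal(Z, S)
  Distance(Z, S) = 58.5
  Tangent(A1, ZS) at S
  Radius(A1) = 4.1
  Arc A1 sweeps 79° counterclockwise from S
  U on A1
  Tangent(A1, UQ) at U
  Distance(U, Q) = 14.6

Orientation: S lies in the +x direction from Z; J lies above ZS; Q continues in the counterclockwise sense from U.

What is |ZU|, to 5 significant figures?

62.613

Z is at the origin; ZS is horizontal with |ZS| = 58.5 and S on the +x side, so S = (58.500, 0.0000). A1 meets ZS tangentially, so JS is at right angles to ZS, so J = S + (0, 4.1) = (58.500, 4.1000). On A1, S sits at bearing -90° from J; a 79° counterclockwise sweep puts U at bearing -11°, so U = J + 4.1·(cos -11°, sin -11°) = (62.525, 3.3177). Then |ZU| = |U − Z| = 62.613.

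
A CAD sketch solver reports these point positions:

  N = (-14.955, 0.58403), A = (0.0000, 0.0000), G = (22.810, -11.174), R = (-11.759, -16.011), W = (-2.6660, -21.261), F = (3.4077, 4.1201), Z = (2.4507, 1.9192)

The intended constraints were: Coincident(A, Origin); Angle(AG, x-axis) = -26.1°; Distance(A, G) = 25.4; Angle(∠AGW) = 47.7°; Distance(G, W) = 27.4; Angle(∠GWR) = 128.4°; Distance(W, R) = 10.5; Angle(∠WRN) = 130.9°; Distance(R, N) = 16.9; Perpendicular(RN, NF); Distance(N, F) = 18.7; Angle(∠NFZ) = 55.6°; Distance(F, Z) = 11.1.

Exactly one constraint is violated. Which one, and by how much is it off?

Distance(F, Z) = 11.1 — off by 8.70.

A = (0.00, 0.00) ✓; AG at -26.10° ✓; |AG| = 25.40 ✓; ∠AGW = 47.70° ✓; |GW| = 27.40 ✓; ∠GWR = 128.4° ✓; |WR| = 10.50 ✓; ∠WRN = 130.9° ✓; |RN| = 16.90 ✓; ∠(RN, NF) = 90.00° ✓; |NF| = 18.70 ✓; ∠NFZ = 55.60° ✓; |FZ| = 2.400 ✗.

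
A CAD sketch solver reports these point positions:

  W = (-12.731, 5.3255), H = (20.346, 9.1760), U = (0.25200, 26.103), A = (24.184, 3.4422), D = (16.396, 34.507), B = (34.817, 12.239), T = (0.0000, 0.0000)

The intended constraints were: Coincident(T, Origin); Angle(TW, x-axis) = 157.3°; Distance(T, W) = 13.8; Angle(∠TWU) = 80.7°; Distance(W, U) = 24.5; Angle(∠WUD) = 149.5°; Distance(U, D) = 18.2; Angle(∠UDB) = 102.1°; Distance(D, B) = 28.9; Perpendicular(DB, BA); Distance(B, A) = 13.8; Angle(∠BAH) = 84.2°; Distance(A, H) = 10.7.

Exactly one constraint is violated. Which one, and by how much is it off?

Distance(A, H) = 10.7 — off by 3.80.

T = (0.00, 0.00) ✓; TW at 157.3° ✓; |TW| = 13.80 ✓; ∠TWU = 80.70° ✓; |WU| = 24.50 ✓; ∠WUD = 149.5° ✓; |UD| = 18.20 ✓; ∠UDB = 102.1° ✓; |DB| = 28.90 ✓; ∠(DB, BA) = 90.00° ✓; |BA| = 13.80 ✓; ∠BAH = 84.20° ✓; |AH| = 6.900 ✗.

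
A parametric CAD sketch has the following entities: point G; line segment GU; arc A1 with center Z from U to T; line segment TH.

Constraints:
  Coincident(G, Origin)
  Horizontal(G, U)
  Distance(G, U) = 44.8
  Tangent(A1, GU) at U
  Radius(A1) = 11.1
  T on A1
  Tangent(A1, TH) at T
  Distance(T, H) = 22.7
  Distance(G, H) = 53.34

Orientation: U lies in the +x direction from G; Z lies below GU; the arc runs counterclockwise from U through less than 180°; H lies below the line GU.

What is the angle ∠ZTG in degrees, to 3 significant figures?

144°

Checks: G.y = 0.00, U.y = 0.00 ✓; ∠(ZU, UG) = 90.00° ✓; |ZT| = 11.10 ✓; ∠(ZT, TH) = 90.00° ✓; |TH| = 22.70 ✓; |GH| = 53.34 ✓.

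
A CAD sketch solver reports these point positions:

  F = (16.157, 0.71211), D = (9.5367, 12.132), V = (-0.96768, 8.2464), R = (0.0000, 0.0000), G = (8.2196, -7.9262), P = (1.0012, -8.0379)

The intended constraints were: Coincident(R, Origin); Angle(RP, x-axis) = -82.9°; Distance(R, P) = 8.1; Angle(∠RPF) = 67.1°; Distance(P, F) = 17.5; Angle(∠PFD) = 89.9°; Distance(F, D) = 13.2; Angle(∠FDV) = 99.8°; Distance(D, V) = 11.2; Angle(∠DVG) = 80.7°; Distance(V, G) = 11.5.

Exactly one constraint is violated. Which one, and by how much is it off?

Distance(V, G) = 11.5 — off by 7.10.

R = (0.00, 0.00) ✓; RP at -82.90° ✓; |RP| = 8.100 ✓; ∠RPF = 67.10° ✓; |PF| = 17.50 ✓; ∠PFD = 89.90° ✓; |FD| = 13.20 ✓; ∠FDV = 99.80° ✓; |DV| = 11.20 ✓; ∠DVG = 80.70° ✓; |VG| = 18.60 ✗.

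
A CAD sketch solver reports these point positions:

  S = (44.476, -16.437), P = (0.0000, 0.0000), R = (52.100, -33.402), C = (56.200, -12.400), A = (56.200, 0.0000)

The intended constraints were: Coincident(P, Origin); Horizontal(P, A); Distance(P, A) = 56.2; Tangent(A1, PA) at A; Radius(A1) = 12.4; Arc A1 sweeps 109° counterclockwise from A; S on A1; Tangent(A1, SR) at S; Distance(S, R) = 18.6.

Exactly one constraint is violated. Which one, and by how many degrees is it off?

Tangent(A1, SR) at S — off by 5.20°.

P = (0.00, 0.00) ✓; P.y = 0.00, A.y = 0.00 ✓; |PA| = 56.20 ✓; ∠(CA, AP) = 90.00° ✓; |CA| = 12.40 ✓; bearing(C→S) − bearing(C→A) = 109.0° ✓; |CS| = 12.40 ✓; ∠(CS, SR) = 84.80° ✗; |SR| = 18.60 ✓.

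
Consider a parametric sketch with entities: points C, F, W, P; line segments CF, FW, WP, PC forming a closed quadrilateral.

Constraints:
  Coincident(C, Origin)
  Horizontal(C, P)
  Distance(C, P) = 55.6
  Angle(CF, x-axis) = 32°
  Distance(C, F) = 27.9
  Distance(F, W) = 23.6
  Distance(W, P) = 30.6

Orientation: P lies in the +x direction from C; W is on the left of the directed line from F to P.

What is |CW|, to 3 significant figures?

51.5

Checks: |FW| = 23.60 ✓; |WP| = 30.60 ✓.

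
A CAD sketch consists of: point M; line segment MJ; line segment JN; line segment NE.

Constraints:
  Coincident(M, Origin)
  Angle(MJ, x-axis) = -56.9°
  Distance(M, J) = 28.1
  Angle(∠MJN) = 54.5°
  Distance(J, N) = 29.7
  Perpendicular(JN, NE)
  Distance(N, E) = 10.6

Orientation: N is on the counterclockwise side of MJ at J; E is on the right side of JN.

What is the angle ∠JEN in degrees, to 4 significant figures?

70.36°

∠MJN = 54.5°, so JN runs at -56.9° + (180° − 54.5°) = 68.60° from the x-axis; with |JN| = 29.7, N = J + 29.7·(cos 68.60°, sin 68.60°) = (26.18, 4.112). JN ⟂ NE; with |NE| = 10.6 on the right of JN, E = N + 10.6·(0.9311, -0.3649) = (36.05, 0.2448). Then cos ∠JEN = EJ·EN / (|EJ||EN|), giving 70.36°.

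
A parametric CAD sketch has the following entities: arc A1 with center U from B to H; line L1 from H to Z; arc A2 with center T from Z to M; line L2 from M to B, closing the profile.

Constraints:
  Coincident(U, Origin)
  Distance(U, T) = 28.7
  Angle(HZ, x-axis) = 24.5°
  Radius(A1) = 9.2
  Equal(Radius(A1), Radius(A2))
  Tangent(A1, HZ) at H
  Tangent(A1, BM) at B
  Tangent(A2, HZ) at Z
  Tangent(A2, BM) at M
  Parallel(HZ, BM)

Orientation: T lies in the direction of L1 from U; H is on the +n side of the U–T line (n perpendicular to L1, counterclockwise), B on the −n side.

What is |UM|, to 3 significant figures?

30.1

The slot axis is L1's direction at 24.5°, so u = (cos 24.5°, sin 24.5°) = (0.910, 0.415) and n = (−sin 24.5°, cos 24.5°) = (-0.415, 0.910). U is at the origin and T lies 28.7 along u from U, so T = 28.7·u = (26.1, 11.9). Tangency of A1 to both parallel lines with radius 9.2 puts H and B at U ± 9.2·n: H = (-3.82, 8.37), B = (3.82, -8.37). Equal radii place Z and M the same way about T: Z = T + 9.2·n = (22.3, 20.3), M = T − 9.2·n = (29.9, 3.53). Then |UM| = |M − U| = 30.1.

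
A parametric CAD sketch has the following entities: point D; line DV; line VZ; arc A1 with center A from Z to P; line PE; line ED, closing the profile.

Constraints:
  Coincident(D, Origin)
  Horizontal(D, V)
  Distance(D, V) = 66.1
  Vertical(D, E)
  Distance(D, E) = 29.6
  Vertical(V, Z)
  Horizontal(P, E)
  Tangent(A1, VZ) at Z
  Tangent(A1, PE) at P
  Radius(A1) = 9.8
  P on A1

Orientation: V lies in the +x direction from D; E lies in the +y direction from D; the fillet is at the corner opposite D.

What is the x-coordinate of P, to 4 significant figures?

56.30

D is at the origin; DV is horizontal with |DV| = 66.1 and V on the +x side, so V = (66.10, 0.000). DE is vertical with |DE| = 29.6 and E on the +y side, so E = (0.000, 29.60). The virtual corner opposite D is at (66.10, 29.60). Tangency of A1 to VZ means the radius AZ is perpendicular to VZ and A1 meets PE tangentially, so AP is at right angles to PE, with radius 9.8, so the center A sits 9.8 in from both sides at A = (56.30, 19.80). That places the tangent points at Z = (66.10, 19.80) on VZ and P = (56.30, 29.60) on PE. So P.x = 56.30.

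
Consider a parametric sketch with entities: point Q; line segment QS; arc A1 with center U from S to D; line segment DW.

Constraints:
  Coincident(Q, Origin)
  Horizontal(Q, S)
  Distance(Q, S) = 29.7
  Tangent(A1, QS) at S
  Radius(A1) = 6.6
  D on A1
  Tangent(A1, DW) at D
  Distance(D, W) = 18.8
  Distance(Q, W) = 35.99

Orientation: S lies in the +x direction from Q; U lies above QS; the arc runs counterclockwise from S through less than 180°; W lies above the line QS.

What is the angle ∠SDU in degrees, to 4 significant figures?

28.42°

Checks: |QS| = 29.70 ✓; |UD| = 6.600 ✓; ∠(UD, DW) = 90.00° ✓; |DW| = 18.80 ✓; |QW| = 35.99 ✓.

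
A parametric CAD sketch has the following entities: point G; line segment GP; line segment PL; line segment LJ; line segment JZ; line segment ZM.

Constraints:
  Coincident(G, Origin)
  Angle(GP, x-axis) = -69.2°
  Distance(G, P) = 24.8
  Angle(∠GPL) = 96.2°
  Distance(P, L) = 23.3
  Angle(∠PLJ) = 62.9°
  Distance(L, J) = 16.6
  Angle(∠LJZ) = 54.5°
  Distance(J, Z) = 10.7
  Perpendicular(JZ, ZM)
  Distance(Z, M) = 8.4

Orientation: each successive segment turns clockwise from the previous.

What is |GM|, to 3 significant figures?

31.3

G is at the origin; GP runs at -69.2° with length 24.8, so P = (8.81, -23.2). ∠GPL = 96.2° gives PL at -153° from the x-axis; with |PL| = 23.3, L = (-12.0, -33.8). ∠PLJ = 62.9° gives LJ at 89.9° from the x-axis; with |LJ| = 16.6, J = (-11.9, -17.2). ∠LJZ = 54.5° gives JZ at -35.6° from the x-axis; with |JZ| = 10.7, Z = (-3.22, -23.4). JZ ⟂ ZM, so ZM runs at -126°; with |ZM| = 8.4, M = (-8.11, -30.2). Then |GM| = |M − G| = 31.3.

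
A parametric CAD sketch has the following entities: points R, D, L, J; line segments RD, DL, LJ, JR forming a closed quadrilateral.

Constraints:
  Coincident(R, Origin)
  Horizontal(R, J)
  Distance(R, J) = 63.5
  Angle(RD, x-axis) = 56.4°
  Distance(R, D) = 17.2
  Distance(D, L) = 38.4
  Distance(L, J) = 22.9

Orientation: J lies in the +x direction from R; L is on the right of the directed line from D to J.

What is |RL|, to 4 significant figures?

42.16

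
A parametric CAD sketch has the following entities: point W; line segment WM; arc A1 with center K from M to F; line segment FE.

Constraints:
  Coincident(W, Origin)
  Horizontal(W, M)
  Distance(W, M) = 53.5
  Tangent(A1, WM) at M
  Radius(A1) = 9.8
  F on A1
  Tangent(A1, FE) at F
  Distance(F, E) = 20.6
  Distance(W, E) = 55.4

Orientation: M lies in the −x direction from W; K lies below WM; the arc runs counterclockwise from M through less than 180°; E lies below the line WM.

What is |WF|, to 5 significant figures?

62.675

Checks: |KF| = 9.800 ✓; ∠(KF, FE) = 90.00° ✓; |FE| = 20.60 ✓; |WE| = 55.40 ✓.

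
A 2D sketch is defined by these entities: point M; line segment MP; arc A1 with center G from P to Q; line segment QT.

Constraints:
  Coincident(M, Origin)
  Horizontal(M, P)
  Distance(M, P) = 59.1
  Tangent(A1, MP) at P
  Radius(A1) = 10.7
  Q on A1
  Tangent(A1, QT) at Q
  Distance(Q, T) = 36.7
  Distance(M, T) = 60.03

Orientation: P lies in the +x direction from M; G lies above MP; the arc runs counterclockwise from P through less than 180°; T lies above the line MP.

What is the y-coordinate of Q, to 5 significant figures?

18.282

Checks: ∠(GP, PM) = 90.00° ✓; |GQ| = 10.70 ✓; ∠(GQ, QT) = 90.00° ✓; |QT| = 36.70 ✓; |MT| = 60.03 ✓.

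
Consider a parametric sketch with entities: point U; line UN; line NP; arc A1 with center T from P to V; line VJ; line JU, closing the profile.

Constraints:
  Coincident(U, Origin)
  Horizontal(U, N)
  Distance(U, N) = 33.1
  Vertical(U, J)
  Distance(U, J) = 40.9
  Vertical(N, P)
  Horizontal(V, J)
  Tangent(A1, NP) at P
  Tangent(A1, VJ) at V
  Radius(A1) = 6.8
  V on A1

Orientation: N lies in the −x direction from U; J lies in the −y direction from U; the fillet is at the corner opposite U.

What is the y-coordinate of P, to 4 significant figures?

-34.10

U is at the origin; UN is horizontal with |UN| = 33.1 and N on the −x side, so N = (-33.10, 0.000). U and J share the same x with |UJ| = 40.9 and J on the −y side, so J = (0.000, -40.90). The virtual corner opposite U is at (-33.10, -40.90). Tangency of A1 to NP means the radius TP is perpendicular to NP and the tangent condition forces TV to be normal to VJ, with radius 6.8, so the center T sits 6.8 in from both sides at T = (-26.30, -34.10). That places the tangent points at P = (-33.10, -34.10) on NP and V = (-26.30, -40.90) on VJ. So P.y = -34.10.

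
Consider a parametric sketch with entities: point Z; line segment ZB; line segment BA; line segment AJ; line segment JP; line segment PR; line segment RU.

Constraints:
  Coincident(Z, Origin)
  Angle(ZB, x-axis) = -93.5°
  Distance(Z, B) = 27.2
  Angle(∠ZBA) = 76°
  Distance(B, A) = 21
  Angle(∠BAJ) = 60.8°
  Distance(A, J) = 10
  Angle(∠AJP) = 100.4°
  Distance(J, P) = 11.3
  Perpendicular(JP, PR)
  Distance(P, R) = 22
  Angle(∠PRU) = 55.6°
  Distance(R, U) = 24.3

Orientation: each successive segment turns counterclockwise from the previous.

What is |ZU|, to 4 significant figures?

30.56

Z is at the origin; ZB runs at -93.5° with length 27.2, so B = (-1.661, -27.15). ∠ZBA = 76.0° gives BA at 10.50° from the x-axis; with |BA| = 21.0, A = (18.99, -23.32). ∠BAJ = 60.8° gives AJ at 129.7° from the x-axis; with |AJ| = 10.0, J = (12.60, -15.63). ∠AJP = 100.4° gives JP at -150.7° from the x-axis; with |JP| = 11.3, P = (2.746, -21.16). JP ⟂ PR, so PR runs at -60.70°; with |PR| = 22.0, R = (13.51, -40.34). ∠PRU = 55.6° gives RU at 63.70° from the x-axis; with |RU| = 24.3, U = (24.28, -18.56). Then |ZU| = |U − Z| = 30.56.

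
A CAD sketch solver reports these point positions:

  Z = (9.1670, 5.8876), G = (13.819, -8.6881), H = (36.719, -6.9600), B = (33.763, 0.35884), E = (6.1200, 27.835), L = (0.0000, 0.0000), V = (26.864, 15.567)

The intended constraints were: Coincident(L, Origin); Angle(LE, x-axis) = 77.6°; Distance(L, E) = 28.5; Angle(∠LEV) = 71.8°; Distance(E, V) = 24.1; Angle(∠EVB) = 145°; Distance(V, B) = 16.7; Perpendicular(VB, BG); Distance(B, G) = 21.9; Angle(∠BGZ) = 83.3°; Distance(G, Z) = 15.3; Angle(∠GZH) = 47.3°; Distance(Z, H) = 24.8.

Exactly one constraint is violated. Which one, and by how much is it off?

Distance(Z, H) = 24.8 — off by 5.60.

L = (0.00, 0.00) ✓; LE at 77.60° ✓; |LE| = 28.50 ✓; ∠LEV = 71.80° ✓; |EV| = 24.10 ✓; ∠EVB = 145.0° ✓; |VB| = 16.70 ✓; ∠(VB, BG) = 90.00° ✓; |BG| = 21.90 ✓; ∠BGZ = 83.30° ✓; |GZ| = 15.30 ✓; ∠GZH = 47.30° ✓; |ZH| = 30.40 ✗.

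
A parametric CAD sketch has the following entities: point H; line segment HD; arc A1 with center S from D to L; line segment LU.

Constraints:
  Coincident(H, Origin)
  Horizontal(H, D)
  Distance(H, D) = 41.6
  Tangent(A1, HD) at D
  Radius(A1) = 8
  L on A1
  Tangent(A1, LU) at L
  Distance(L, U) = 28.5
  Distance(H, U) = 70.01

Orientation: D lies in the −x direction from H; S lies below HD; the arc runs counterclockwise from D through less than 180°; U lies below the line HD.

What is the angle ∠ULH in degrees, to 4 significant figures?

130.1°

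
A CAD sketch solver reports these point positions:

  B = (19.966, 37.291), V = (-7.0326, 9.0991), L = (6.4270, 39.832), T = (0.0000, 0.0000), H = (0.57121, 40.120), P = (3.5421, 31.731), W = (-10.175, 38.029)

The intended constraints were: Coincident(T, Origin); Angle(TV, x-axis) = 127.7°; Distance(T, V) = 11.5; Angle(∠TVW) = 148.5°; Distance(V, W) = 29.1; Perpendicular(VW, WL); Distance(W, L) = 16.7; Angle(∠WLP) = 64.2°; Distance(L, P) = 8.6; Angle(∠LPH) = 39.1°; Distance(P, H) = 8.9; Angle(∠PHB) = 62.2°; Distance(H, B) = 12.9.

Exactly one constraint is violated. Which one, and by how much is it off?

Distance(H, B) = 12.9 — off by 6.70.

T = (0.00, 0.00) ✓; TV at 127.7° ✓; |TV| = 11.50 ✓; ∠TVW = 148.5° ✓; |VW| = 29.10 ✓; ∠(VW, WL) = 90.00° ✓; |WL| = 16.70 ✓; ∠WLP = 64.20° ✓; |LP| = 8.599 ✓; ∠LPH = 39.10° ✓; |PH| = 8.900 ✓; ∠PHB = 62.20° ✓; |HB| = 19.60 ✗.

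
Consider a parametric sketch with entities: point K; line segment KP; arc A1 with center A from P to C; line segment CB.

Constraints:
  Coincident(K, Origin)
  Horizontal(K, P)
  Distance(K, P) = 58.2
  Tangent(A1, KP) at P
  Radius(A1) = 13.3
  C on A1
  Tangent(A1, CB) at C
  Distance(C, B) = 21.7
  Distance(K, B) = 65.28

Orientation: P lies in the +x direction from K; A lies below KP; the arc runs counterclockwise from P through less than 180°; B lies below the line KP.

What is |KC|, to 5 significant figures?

48.998

K is at the origin; K and P share the same y with |KP| = 58.2 and P on the +x side, so P = (58.200, 0.0000). Since A1 is tangent to KP there, AP ⟂ KP, so A = P + (0, -13.3) = (58.200, -13.300). Since AC ⟂ CB (tangency), |AB| = √(13.3² + 21.7²) = 25.452 regardless of where C sits on A1. So B lies on both circle(K, 65.28) and circle(A, 25.452); the below-KP intersection is B = (52.935, -38.201). C is the foot of the tangent from B: C = (45.668, -17.754).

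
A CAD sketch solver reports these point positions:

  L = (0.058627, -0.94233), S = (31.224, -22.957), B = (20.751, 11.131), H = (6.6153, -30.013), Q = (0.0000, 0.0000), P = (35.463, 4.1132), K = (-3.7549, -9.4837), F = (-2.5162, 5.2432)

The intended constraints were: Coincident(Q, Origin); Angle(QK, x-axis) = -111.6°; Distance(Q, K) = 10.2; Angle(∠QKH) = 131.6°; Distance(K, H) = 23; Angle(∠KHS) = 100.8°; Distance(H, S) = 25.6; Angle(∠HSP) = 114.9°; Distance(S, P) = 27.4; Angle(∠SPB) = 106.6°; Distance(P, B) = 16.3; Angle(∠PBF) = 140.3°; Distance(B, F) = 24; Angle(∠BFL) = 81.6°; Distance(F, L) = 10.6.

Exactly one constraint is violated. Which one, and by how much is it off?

Distance(F, L) = 10.6 — off by 3.90.

Q = (0.00, 0.00) ✓; QK at -111.6° ✓; |QK| = 10.20 ✓; ∠QKH = 131.6° ✓; |KH| = 23.00 ✓; ∠KHS = 100.8° ✓; |HS| = 25.60 ✓; ∠HSP = 114.9° ✓; |SP| = 27.40 ✓; ∠SPB = 106.6° ✓; |PB| = 16.30 ✓; ∠PBF = 140.3° ✓; |BF| = 24.00 ✓; ∠BFL = 81.60° ✓; |FL| = 6.700 ✗.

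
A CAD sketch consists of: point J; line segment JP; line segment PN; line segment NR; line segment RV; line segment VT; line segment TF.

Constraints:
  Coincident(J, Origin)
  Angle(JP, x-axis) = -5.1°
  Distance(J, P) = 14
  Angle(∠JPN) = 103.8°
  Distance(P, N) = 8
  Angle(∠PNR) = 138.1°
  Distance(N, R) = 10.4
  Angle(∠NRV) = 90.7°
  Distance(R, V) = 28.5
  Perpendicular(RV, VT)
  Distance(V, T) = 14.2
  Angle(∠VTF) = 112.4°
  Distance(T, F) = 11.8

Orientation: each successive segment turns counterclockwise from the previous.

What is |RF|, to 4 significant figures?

25.67

RV ⟂ VT, so VT runs at -67.70°; with |VT| = 14.2, T = (-8.508, -8.055). ∠VTF = 112.4° gives TF at -0.1000° from the x-axis; with |TF| = 11.8, F = (3.292, -8.076). Then |RF| = |F − R| = 25.67.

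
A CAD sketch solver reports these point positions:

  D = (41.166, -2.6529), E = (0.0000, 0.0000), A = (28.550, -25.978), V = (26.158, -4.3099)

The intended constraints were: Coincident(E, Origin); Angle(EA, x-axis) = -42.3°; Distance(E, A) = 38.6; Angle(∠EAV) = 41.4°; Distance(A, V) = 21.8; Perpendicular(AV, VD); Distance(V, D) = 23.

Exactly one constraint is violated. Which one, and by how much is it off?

Distance(V, D) = 23 — off by 7.90.

E = (0.00, 0.00) ✓; EA at -42.30° ✓; |EA| = 38.60 ✓; ∠EAV = 41.40° ✓; |AV| = 21.80 ✓; ∠(AV, VD) = 90.00° ✓; |VD| = 15.10 ✗.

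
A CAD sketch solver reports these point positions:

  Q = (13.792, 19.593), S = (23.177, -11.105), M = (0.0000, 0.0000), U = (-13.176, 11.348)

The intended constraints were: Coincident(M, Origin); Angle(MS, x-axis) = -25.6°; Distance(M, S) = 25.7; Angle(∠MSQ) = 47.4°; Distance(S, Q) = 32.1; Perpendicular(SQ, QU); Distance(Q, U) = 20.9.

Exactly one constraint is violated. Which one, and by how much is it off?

Distance(Q, U) = 20.9 — off by 7.30.

M = (0.00, 0.00) ✓; MS at -25.60° ✓; |MS| = 25.70 ✓; ∠MSQ = 47.40° ✓; |SQ| = 32.10 ✓; ∠(SQ, QU) = 90.00° ✓; |QU| = 28.20 ✗.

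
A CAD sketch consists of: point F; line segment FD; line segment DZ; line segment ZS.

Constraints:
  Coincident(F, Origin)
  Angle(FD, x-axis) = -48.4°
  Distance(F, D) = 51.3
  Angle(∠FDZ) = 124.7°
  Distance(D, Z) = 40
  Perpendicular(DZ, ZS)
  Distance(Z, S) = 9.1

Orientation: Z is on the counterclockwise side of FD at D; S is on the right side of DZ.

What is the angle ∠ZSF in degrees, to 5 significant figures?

53.464°

∠FDZ = 124.7°, so DZ runs at -48.4° + (180° − 124.7°) = 6.9000° from the x-axis; with |DZ| = 40.0, Z = D + 40.0·(cos 6.9000°, sin 6.9000°) = (73.770, -33.557). DZ ⟂ ZS; with |ZS| = 9.1 on the right of DZ, S = Z + 9.1·(0.12014, -0.99276) = (74.863, -42.591). Then cos ∠ZSF = SZ·SF / (|SZ||SF|), giving 53.464°.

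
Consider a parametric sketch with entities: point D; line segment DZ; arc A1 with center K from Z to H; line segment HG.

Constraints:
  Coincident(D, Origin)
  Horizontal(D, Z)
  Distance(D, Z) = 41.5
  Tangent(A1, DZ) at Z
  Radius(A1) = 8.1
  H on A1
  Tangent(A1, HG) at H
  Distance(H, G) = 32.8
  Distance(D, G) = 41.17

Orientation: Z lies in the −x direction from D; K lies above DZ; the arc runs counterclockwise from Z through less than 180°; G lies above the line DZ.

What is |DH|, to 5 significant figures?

34.392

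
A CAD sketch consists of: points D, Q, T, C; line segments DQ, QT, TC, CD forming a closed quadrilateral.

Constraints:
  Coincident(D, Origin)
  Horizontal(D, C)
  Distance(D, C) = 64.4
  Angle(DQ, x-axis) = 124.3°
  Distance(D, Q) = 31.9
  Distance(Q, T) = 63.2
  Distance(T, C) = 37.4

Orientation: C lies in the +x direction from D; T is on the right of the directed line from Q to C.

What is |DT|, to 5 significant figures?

33.459

Checks: |QT| = 63.20 ✓; |TC| = 37.40 ✓.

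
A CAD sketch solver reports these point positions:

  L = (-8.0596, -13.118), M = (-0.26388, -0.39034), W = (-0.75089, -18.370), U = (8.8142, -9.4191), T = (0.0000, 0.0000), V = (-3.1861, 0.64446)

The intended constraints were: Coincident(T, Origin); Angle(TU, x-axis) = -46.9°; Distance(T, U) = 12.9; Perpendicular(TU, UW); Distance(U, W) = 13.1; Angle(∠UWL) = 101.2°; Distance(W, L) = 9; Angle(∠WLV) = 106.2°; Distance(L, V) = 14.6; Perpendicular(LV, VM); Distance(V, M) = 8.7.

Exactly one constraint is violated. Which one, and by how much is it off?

Distance(V, M) = 8.7 — off by 5.60.

T = (0.00, 0.00) ✓; TU at -46.90° ✓; |TU| = 12.90 ✓; ∠(TU, UW) = 90.00° ✓; |UW| = 13.10 ✓; ∠UWL = 101.2° ✓; |WL| = 9.000 ✓; ∠WLV = 106.2° ✓; |LV| = 14.60 ✓; ∠(LV, VM) = 90.00° ✓; |VM| = 3.100 ✗.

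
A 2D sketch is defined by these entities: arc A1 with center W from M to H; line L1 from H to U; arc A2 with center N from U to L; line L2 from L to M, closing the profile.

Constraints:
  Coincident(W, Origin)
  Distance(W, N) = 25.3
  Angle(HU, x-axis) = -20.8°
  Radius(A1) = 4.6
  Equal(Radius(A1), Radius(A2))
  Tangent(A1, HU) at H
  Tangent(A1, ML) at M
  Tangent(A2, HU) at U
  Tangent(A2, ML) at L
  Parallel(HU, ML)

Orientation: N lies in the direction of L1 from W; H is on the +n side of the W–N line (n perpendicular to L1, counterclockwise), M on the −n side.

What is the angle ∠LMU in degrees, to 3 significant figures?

20.0°

Tangency of A1 to both parallel lines with radius 4.6 puts H and M at W ± 4.6·n: H = (1.63, 4.30), M = (-1.63, -4.30). Equal radii place U and L the same way about N: U = N + 4.6·n = (25.3, -4.68), L = N − 4.6·n = (22.0, -13.3). Then cos ∠LMU = ML·MU / (|ML||MU|), giving 20.0°.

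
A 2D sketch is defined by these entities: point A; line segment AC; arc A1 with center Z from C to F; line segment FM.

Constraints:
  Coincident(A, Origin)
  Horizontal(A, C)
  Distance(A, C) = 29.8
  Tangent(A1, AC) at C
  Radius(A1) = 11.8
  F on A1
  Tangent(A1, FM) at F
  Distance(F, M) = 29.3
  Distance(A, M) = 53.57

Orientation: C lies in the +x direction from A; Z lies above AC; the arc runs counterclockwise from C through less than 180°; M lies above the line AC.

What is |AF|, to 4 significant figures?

43.84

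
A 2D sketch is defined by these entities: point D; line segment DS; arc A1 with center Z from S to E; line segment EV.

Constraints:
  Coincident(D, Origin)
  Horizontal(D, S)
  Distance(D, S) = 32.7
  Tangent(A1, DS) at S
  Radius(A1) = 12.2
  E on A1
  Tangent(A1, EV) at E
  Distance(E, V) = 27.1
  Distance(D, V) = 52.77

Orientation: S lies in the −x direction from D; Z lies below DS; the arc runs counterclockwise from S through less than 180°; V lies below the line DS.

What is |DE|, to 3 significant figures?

47.1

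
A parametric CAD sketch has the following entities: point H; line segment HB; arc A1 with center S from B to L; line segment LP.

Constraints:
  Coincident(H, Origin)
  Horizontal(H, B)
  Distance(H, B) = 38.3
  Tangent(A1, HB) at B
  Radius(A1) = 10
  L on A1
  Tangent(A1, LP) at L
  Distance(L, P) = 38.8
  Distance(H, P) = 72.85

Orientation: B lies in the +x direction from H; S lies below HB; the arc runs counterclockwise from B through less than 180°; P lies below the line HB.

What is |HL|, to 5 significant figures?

35.112

Checks: |SL| = 10.00 ✓; ∠(SL, LP) = 90.00° ✓; |LP| = 38.80 ✓; |HP| = 72.85 ✓.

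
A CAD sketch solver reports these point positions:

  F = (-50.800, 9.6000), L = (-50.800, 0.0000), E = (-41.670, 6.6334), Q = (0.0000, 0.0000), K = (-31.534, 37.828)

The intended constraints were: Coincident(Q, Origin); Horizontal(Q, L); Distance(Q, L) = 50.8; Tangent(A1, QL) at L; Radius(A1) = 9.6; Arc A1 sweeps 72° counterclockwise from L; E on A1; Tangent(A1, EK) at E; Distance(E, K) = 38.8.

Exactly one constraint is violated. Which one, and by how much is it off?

Distance(E, K) = 38.8 — off by 6.00.

Q = (0.00, 0.00) ✓; Q.y = 0.00, L.y = 0.00 ✓; |QL| = 50.80 ✓; ∠(FL, LQ) = 90.00° ✓; |FL| = 9.600 ✓; bearing(F→E) − bearing(F→L) = 72.00° ✓; |FE| = 9.600 ✓; ∠(FE, EK) = 90.00° ✓; |EK| = 32.80 ✗.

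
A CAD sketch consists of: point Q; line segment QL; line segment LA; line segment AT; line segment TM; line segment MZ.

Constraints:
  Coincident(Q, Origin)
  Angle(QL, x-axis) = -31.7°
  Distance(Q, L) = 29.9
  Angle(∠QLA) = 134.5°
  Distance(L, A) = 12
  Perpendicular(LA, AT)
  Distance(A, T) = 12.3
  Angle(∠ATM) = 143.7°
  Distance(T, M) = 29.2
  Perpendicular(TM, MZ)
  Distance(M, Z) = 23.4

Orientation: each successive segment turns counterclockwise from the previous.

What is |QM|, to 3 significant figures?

21.4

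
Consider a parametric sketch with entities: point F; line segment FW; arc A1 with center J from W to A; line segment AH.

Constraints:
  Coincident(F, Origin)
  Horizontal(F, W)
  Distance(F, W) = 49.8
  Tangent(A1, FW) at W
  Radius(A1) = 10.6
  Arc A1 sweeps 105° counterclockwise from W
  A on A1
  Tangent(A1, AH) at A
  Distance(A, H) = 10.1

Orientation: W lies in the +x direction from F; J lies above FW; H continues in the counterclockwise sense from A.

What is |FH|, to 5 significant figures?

61.897

F is at the origin; F and W share the same y with |FW| = 49.8 and W on the +x side, so W = (49.800, 0.0000). A1 meets FW tangentially, so JW is at right angles to FW, so J = W + (0, 10.6) = (49.800, 10.600). On A1, W sits at bearing -90° from J; a 105° counterclockwise sweep puts A at bearing 15°, so A = J + 10.6·(cos 15°, sin 15°) = (60.039, 13.343). Tangency of A1 to AH means the radius JA is perpendicular to AH, so AH runs along (−sin 15°, cos 15°); with |AH| = 10.1, H = (57.425, 23.099). Then |FH| = |H − F| = 61.897.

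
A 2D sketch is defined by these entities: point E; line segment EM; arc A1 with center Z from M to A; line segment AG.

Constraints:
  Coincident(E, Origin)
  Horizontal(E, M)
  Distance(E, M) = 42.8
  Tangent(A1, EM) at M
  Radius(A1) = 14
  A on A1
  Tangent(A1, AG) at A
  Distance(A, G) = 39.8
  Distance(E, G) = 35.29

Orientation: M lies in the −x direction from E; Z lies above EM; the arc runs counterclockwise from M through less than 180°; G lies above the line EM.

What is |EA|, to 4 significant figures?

32.61

E is at the origin; E and M share the same y with |EM| = 42.8 and M on the −x side, so M = (-42.80, 0.000). Tangency of A1 to EM means the radius ZM is perpendicular to EM, so Z = M + (0, 14) = (-42.80, 14.00). Since ZA ⟂ AG (tangency), |ZG| = √(14.0² + 39.8²) = 42.19 regardless of where A sits on A1. So G lies on both circle(E, 35.29) and circle(Z, 42.19); the above-EM intersection is G = (-6.072, 34.76). A is the foot of the tangent from G: A = (-32.26, 4.790).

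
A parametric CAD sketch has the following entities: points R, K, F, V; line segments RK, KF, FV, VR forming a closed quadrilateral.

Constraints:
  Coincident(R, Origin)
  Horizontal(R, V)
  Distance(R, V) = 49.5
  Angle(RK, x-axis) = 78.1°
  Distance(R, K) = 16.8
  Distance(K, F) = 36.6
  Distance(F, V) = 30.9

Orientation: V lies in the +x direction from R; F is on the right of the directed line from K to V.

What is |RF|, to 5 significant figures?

26.900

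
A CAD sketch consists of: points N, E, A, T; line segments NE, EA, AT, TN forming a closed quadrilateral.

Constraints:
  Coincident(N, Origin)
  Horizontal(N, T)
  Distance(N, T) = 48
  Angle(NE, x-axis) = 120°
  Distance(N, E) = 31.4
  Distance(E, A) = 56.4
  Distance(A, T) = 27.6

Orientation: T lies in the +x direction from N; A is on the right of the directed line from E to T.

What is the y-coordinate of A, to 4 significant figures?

-13.14

N is at the origin; NT is horizontal with |NT| = 48.0 and T in +x, so T = (48.0, 0). NE runs at 120.0° with |NE| = 31.4, so E = (-15.70, 27.19). A is determined by |EA| = 56.4 and |AT| = 27.6 together: it lies at the intersection of circle(E, 56.4) and circle(T, 27.6). With |ET| = 69.26, the foot of the radical line on ET is 52.10 from E and the perpendicular offset is √(56.4² − 52.10²) = 21.61. Taking the right-of-ET solution: A = (23.73, -13.14).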